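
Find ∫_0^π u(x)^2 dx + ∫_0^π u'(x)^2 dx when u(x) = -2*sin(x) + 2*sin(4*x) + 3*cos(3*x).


||u||_{H^1(0,π)}^2 = 960/7 + 83*π

u'(x) = -9*sin(3*x) - 2*cos(x) + 8*cos(4*x).
Expand u² and (u')² and integrate term by term on (0, π), using: for integers n ≥ 1, ∫_0^π sin²(nx) dx = ∫_0^π cos²(nx) dx = π/2; for n ≠ n', ∫_0^π sin(nx)sin(n'x) dx = ∫_0^π cos(nx)cos(n'x) dx = 0; and by product-to-sum, ∫_0^π sin(nx)cos(n'x) dx = ½∫_0^π [sin((n+n')x) + sin((n−n')x)] dx, which is 0 when n+n' is even and 2n/(n²−n'²) when n+n' is odd (it need not vanish on (0, π)).
  u² squared terms: (-2)²·∫sin(x)² dx = 4·π/2 = 2*π;  (2)²·∫sin(4x)² dx = 4·π/2 = 2*π;  (3)²·∫cos(3x)² dx = 9·π/2 = 9*π/2.
  u² cross terms: 2·(-2)·(2)·∫sin(x)·sin(4x) dx = -8·(0) = 0;  2·(-2)·(3)·∫sin(x)·cos(3x) dx = -12·(0) = 0;  2·(2)·(3)·∫sin(4x)·cos(3x) dx = 12·(8/7) = 96/7.
  So ∫_0^π u² dx = 2*π + 2*π + 9*π/2 + 0 + 0 + 96/7 = 96/7 + 17*π/2.
  (u')² squared terms: (-9)²·∫sin(3x)² dx = 81·π/2 = 81*π/2;  (-2)²·∫cos(x)² dx = 4·π/2 = 2*π;  (8)²·∫cos(4x)² dx = 64·π/2 = 32*π.
  (u')² cross terms: 2·(-9)·(-2)·∫sin(3x)·cos(x) dx = 36·(0) = 0;  2·(-9)·(8)·∫sin(3x)·cos(4x) dx = -144·(-6/7) = 864/7;  2·(-2)·(8)·∫cos(x)·cos(4x) dx = -32·(0) = 0.
  So ∫_0^π (u')² dx = 81*π/2 + 2*π + 32*π + 0 + 864/7 + 0 = 864/7 + 149*π/2.
||u||_{H^1}^2 = (96/7 + 17*π/2) + (864/7 + 149*π/2) = 960/7 + 83*π.


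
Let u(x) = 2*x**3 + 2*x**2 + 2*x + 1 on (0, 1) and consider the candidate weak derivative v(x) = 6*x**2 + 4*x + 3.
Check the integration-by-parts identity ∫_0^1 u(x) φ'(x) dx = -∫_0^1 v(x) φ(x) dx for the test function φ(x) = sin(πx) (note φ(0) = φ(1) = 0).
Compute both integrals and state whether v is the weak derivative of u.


LHS = -14/π + 24/π^3, RHS = -16/π + 24/π^3. No, v is not the weak derivative of u.

u(x) = 2*x**3 + 2*x**2 + 2*x + 1, classical derivative u'(x) = 6*x**2 + 4*x + 2.
φ(x) = sin(πx), so φ'(x) = π*cos(π*x).
Note φ(0) = φ(1) = 0, so the boundary term u·φ vanishes.
LHS = ∫_0^1 u(x) φ'(x) dx = ∫_0^1 (2*π*x^3*cos(π*x) + 2*π*x^2*cos(π*x) + 2*π*x*cos(π*x) + π*cos(π*x)) dx. Term by term:
  ∫_0^1 π*cos(π*x) dx = 0;  ∫_0^1 2*π*x*cos(π*x) dx = -4/π;  ∫_0^1 2*π*x^2*cos(π*x) dx = -4/π;
  ∫_0^1 2*π*x^3*cos(π*x) dx = -6/π + 24/π^3.
Sum: 0 − 4/π − 4/π + -6/π + 24/π^3 = -14/π + 24/π^3.
So LHS = -14/π + 24/π^3.
∫_0^1 v(x) φ(x) dx = ∫_0^1 (6*x^2*sin(π*x) + 4*x*sin(π*x) + 3*sin(π*x)) dx. Term by term:
  ∫_0^1 3*sin(π*x) dx = 6/π;  ∫_0^1 4*x*sin(π*x) dx = 4/π;  ∫_0^1 6*x^2*sin(π*x) dx = -24/π^3 + 6/π.
Sum: 6/π + 4/π + -24/π^3 + 6/π = -24/π^3 + 16/π.
So RHS = -∫_0^1 v(x) φ(x) dx = -16/π + 24/π^3.
LHS − RHS = 2/π ≠ 0, so the identity fails.
(For a valid weak derivative the identity must hold for EVERY test function, in particular this one. The failure shows v is NOT the weak derivative of u.)
Correct weak derivative would be u'(x) = 6*x**2 + 4*x + 2.


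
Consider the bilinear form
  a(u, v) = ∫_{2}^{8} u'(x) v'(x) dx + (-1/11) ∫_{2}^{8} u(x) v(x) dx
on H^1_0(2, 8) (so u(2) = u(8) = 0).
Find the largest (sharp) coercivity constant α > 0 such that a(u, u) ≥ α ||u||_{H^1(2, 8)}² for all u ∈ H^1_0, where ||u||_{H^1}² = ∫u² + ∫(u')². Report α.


α = (-36/11 + π^2)/(π^2 + 36)

Coercivity of a(·,·) on H^1_0(2, 8) means a(u, u) ≥ α ||u||_{H^1}² for every u ∈ H^1_0.
The interval has length L = 6, and Poincaré/coercivity depend only on L. Here a(u, u) = ∫(u')² + (-1/11)·∫u².
Here c = -1/11 < 0 with |c| < (π/L)² = π^2/36, so coercivity still holds. The condition a(u,u) ≥ α||u||_{H^1}² reads (1−α)∫(u')² ≥ (α−c)∫u². Any admissible α is ≤ 1 (rapidly oscillating u have ∫u²/∫(u')² → 0), and α = 1 would force 0 ≥ (1−c)∫u², impossible since c < 1; so 1−α > 0. By the sharp Poincaré inequality on H^1_0 of an interval of length L, ∫(u')² ≥ (π/L)²∫u² with equality for the first sine mode sin(π(x−x₀)/L) (x₀ the left endpoint), so the inequality holds for all u iff (1−α)(π/L)² ≥ α − c, i.e. α ≤ ((π/L)² + c)/((π/L)² + 1) = (1 + c(L/π)²)/(1 + (L/π)²). (Direct route, valid since c ≤ 0: Poincaré gives c∫u² ≥ c(L/π)²∫(u')², so a(u,u) ≥ (1 + c(L/π)²)∫(u')², while ||u||_{H^1}² ≤ (1 + (L/π)²)∫(u')²; dividing yields the same α.) With (π/L)² = π^2/36 and c = -1/11, the largest admissible constant is α = ((π/L)² + c)/((π/L)² + 1).
Simplifying, α = (-36/11 + π^2)/(π^2 + 36).


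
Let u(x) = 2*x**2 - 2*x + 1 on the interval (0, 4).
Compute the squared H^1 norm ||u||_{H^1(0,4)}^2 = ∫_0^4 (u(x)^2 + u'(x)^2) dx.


||u||_{H^1}^2 = 3396/5

The H^1 norm (squared) on an interval (0, L) is
  ||u||_{H^1}^2 = ∫_0^L u(x)^2 dx + ∫_0^L u'(x)^2 dx.
Compute u'(x) = 4*x - 2.
Then u(x)^2 = 4*x**4 - 8*x**3 + 8*x**2 - 4*x + 1 and u'(x)^2 = 16*x**2 - 16*x + 4.
Integrate each monomial from 0 to 4 using ∫_0^4 c·x^n dx = c·4^(n+1)/(n+1):
  ∫_0^4 u(x)^2 dx = ∫_0^4 (4*x^4 - 8*x^3 + 8*x^2 - 4*x + 1) dx. Term by term:
    ∫_0^4 4*x^4 dx = 4096/5;  ∫_0^4 -8*x^3 dx = -512;  ∫_0^4 8*x^2 dx = 512/3;
    ∫_0^4 -4*x dx = -32;  ∫_0^4 1 dx = 4.
  Sum: 4096/5 − 512 + 512/3 − 32 + 4 = 6748/15.
  ∫_0^4 u'(x)^2 dx = ∫_0^4 (16*x^2 - 16*x + 4) dx. Term by term:
    ∫_0^4 16*x^2 dx = 1024/3;  ∫_0^4 -16*x dx = -128;  ∫_0^4 4 dx = 16.
  Sum: 1024/3 − 128 + 16 = 688/3.
Adding: ||u||_{H^1}^2 = 6748/15 + 688/3 = 3396/5.


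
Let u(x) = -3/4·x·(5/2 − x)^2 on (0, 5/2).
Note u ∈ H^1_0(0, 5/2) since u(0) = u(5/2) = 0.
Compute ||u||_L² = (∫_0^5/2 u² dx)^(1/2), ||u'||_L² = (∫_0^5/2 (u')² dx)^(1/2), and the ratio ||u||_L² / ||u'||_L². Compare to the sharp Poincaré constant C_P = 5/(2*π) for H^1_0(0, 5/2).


||u||_L² / ||u'||_L² = 5*sqrt(14)/28 < C_P = 5/(2*π).

u(x) = -3/4·x·(5/2 − x)^2, so u'(x) = -9*x^2/4 + 15*x/2 - 75/16.
u(x) = -3/4·x·(5/2 − x)^2 vanishes at x = 0 and x = 5/2, so u ∈ H^1_0(0, 5/2). Differentiate via the product rule and integrate the resulting polynomials term by term.
  ∫_0^5/2 u² dx = ∫_0^5/2 (9*x^6/16 - 45*x^5/8 + 675*x^4/32 - 1125*x^3/32 + 5625*x^2/256) dx. Term by term:
    ∫_0^5/2 9*x^6/16 dx = 703125/14336;  ∫_0^5/2 -45*x^5/8 dx = -234375/1024;  ∫_0^5/2 675*x^4/32 dx = 421875/1024;
    ∫_0^5/2 -1125*x^3/32 dx = -703125/2048;  ∫_0^5/2 5625*x^2/256 dx = 234375/2048.
  Sum: 703125/14336 − 234375/1024 + 421875/1024 − 703125/2048 + 234375/2048 = 46875/14336.
  ∫_0^5/2 (u')² dx = ∫_0^5/2 (81*x^4/16 - 135*x^3/4 + 2475*x^2/32 - 1125*x/16 + 5625/256) dx. Term by term:
    ∫_0^5/2 81*x^4/16 dx = 50625/512;  ∫_0^5/2 -135*x^3/4 dx = -84375/256;  ∫_0^5/2 2475*x^2/32 dx = 103125/256;
    ∫_0^5/2 -1125*x/16 dx = -28125/128;  ∫_0^5/2 5625/256 dx = 28125/512.
  Sum: 50625/512 − 84375/256 + 103125/256 − 28125/128 + 28125/512 = 1875/256.
∫_0^5/2 u² dx = 46875/14336, so ||u||_L² = 125*sqrt(42)/448.
∫_0^5/2 (u')² dx = 1875/256, so ||u'||_L² = 25*sqrt(3)/16.
Ratio ||u||_L² / ||u'||_L² = 5*sqrt(14)/28.
Sharp Poincaré constant on H^1_0(0, 5/2) is C_P = L/π = 5/(2*π), achieved by sin(2*π/5·x).
A polynomial bump cannot attain the sharp Poincaré constant (only the first sine eigenfunction does), so the ratio is strictly less than C_P, consistent with ||u||_L² ≤ C_P ||u'||_L².


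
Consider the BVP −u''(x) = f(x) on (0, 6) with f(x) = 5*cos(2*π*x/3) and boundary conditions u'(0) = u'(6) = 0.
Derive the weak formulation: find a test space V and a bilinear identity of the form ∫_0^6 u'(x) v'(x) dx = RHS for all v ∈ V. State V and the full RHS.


V = H^1(0, 6) (no boundary constraint on v; u is determined up to an additive constant); weak form: ∫_0^6 u'v' dx = ∫_0^6 (5*cos(2*π*x/3)) v dx for all v ∈ V.

Multiply both sides by a test function v and integrate from 0 to 6:
  ∫_0^6 −u''(x) v(x) dx = ∫_0^6 f(x) v(x) dx.
Integrate the LHS by parts once:
  ∫_0^6 −u'' v dx = −[u'(x) v(x)]_0^6 + ∫_0^6 u'(x) v'(x) dx.
Thus ∫_0^6 u'(x) v'(x) dx = ∫_0^6 f(x) v(x) dx + [u'(x) v(x)]_0^6.
Choose V so that boundary terms are either known or forced to vanish.
u has homogeneous Neumann: u'(0) = u'(6) = 0. So [u' v]_0^6 = 0·v(6) − 0·v(0) = 0 for any v; take V = H^1(0, 6).
Weak formulation: find u (satisfying any essential BC) such that ∫_0^6 u'(x) v'(x) dx = ∫_0^6 f v dx for all v ∈ V (homogeneous Neumann, so boundary terms vanish).
Substituting f(x) = 5*cos(2*π*x/3), the right-hand side is ∫_0^6 (5*cos(2*π*x/3)) v dx.
Compatibility check (pure Neumann): taking v ≡ 1 ∈ V gives 0 = ∫_0^6 f dx + (0) − (0), i.e. ∫_0^6 f dx must equal u'(0) − u'(6) = 0. Indeed ∫_0^6 (5*cos(2*π*x/3)) dx = 0, so the data are compatible. The solution is then unique only up to an additive constant (fix it e.g. by requiring ∫_0^6 u dx = 0).


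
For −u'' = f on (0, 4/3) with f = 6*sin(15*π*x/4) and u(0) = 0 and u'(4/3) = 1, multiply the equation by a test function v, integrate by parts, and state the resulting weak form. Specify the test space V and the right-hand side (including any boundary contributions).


V = {v ∈ H^1(0, 4/3) : v(0) = 0} (test functions vanish at x = 0 where u is specified); weak form: ∫_0^4/3 u'v' dx = ∫_0^4/3 (6*sin(15*π*x/4)) v dx + v(4/3) for all v ∈ V.

Multiply both sides by a test function v and integrate from 0 to 4/3:
  ∫_0^4/3 −u''(x) v(x) dx = ∫_0^4/3 f(x) v(x) dx.
Integrate the LHS by parts once:
  ∫_0^4/3 −u'' v dx = −[u'(x) v(x)]_0^4/3 + ∫_0^4/3 u'(x) v'(x) dx.
Thus ∫_0^4/3 u'(x) v'(x) dx = ∫_0^4/3 f(x) v(x) dx + [u'(x) v(x)]_0^4/3.
Choose V so that boundary terms are either known or forced to vanish.
Mixed BC: u(0) = 0 (Dirichlet) and u'(4/3) = 1 (Neumann). Define V = {v ∈ H^1(0, 4/3) : v(0) = 0}. Then [u' v]_0^4/3 = u'(4/3)·v(4/3) − u'(0)·0 = v(4/3).
Weak formulation: find u (satisfying any essential BC) such that ∫_0^4/3 u'(x) v'(x) dx = ∫_0^4/3 f v dx + v(4/3) for all v ∈ V (Dirichlet at 0 absorbed into V; Neumann datum at x = 4/3 contributes the boundary term).
Substituting f(x) = 6*sin(15*π*x/4), the right-hand side is ∫_0^4/3 (6*sin(15*π*x/4)) v dx + v(4/3).


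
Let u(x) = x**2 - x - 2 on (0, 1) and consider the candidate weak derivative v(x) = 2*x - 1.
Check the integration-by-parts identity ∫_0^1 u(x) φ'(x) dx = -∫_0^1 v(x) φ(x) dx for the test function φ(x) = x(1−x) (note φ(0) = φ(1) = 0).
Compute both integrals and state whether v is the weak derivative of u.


LHS = 0, RHS = 0. Yes, v = u' weakly.

u(x) = x**2 - x - 2, classical derivative u'(x) = 2*x - 1.
φ(x) = x(1−x), so φ'(x) = 1 - 2*x.
Note φ(0) = φ(1) = 0, so the boundary term u·φ vanishes.
LHS = ∫_0^1 u(x) φ'(x) dx = ∫_0^1 (-2*x^3 + 3*x^2 + 3*x - 2) dx. Term by term:
  ∫_0^1 -2*x^3 dx = -1/2;  ∫_0^1 3*x^2 dx = 1;  ∫_0^1 3*x dx = 3/2;
  ∫_0^1 -2 dx = -2.
Sum: -1/2 + 1 + 3/2 − 2 = 0.
So LHS = 0.
∫_0^1 v(x) φ(x) dx = ∫_0^1 (-2*x^3 + 3*x^2 - x) dx. Term by term:
  ∫_0^1 -2*x^3 dx = -1/2;  ∫_0^1 3*x^2 dx = 1;  ∫_0^1 -x dx = -1/2.
Sum: -1/2 + 1 − 1/2 = 0.
So RHS = -∫_0^1 v(x) φ(x) dx = 0.
LHS = RHS, so the identity holds for this test φ.
Moreover u is smooth here and v(x) = u'(x) = 2*x - 1 pointwise, so the identity holds for every test function. Hence v is the weak derivative of u.


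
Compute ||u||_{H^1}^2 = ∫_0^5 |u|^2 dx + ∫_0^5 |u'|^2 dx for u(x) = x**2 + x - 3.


||u||_{H^1}^2 = 5525/6

The H^1 norm (squared) on an interval (0, L) is
  ||u||_{H^1}^2 = ∫_0^L u(x)^2 dx + ∫_0^L u'(x)^2 dx.
Compute u'(x) = 2*x + 1.
Then u(x)^2 = x**4 + 2*x**3 - 5*x**2 - 6*x + 9 and u'(x)^2 = 4*x**2 + 4*x + 1.
Integrate each monomial from 0 to 5 using ∫_0^5 c·x^n dx = c·5^(n+1)/(n+1):
  ∫_0^5 u(x)^2 dx = ∫_0^5 (x^4 + 2*x^3 - 5*x^2 - 6*x + 9) dx. Term by term:
    ∫_0^5 x^4 dx = 625;  ∫_0^5 2*x^3 dx = 625/2;  ∫_0^5 -5*x^2 dx = -625/3;
    ∫_0^5 -6*x dx = -75;  ∫_0^5 9 dx = 45.
  Sum: 625 + 625/2 − 625/3 − 75 + 45 = 4195/6.
  ∫_0^5 u'(x)^2 dx = ∫_0^5 (4*x^2 + 4*x + 1) dx. Term by term:
    ∫_0^5 4*x^2 dx = 500/3;  ∫_0^5 4*x dx = 50;  ∫_0^5 1 dx = 5.
  Sum: 500/3 + 50 + 5 = 665/3.
Adding: ||u||_{H^1}^2 = 4195/6 + 665/3 = 5525/6.


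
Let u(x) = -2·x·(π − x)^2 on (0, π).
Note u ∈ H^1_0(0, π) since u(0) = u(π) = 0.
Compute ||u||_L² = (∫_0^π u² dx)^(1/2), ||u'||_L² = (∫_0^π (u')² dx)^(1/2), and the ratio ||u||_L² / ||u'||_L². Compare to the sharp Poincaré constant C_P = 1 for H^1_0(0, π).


||u||_L² / ||u'||_L² = sqrt(14)*π/14 < C_P = 1.

u(x) = -2·x·(π − x)^2, so u'(x) = 2*(π - 3*x)*(x - π).
u(x) = -2·x·(π − x)^2 vanishes at x = 0 and x = π, so u ∈ H^1_0(0, π). Differentiate via the product rule and integrate the resulting polynomials term by term.
  ∫_0^π u² dx = ∫_0^π (4*x^6 - 16*π*x^5 + 24*π^2*x^4 - 16*π^3*x^3 + 4*π^4*x^2) dx. Term by term:
    ∫_0^π 4*x^6 dx = 4*π^7/7;  ∫_0^π -16*π*x^5 dx = -8*π^7/3;  ∫_0^π 24*π^2*x^4 dx = 24*π^7/5;
    ∫_0^π -16*π^3*x^3 dx = -4*π^7;  ∫_0^π 4*π^4*x^2 dx = 4*π^7/3.
  Sum: 4*π^7/7 − 8*π^7/3 + 24*π^7/5 − 4*π^7 + 4*π^7/3 = 4*π^7/105.
  ∫_0^π (u')² dx = ∫_0^π (36*x^4 - 96*π*x^3 + 88*π^2*x^2 - 32*π^3*x + 4*π^4) dx. Term by term:
    ∫_0^π 36*x^4 dx = 36*π^5/5;  ∫_0^π -96*π*x^3 dx = -24*π^5;  ∫_0^π 88*π^2*x^2 dx = 88*π^5/3;
    ∫_0^π -32*π^3*x dx = -16*π^5;  ∫_0^π 4*π^4 dx = 4*π^5.
  Sum: 36*π^5/5 − 24*π^5 + 88*π^5/3 − 16*π^5 + 4*π^5 = 8*π^5/15.
∫_0^π u² dx = 4*π^7/105, so ||u||_L² = 2*sqrt(105)*π^(7/2)/105.
∫_0^π (u')² dx = 8*π^5/15, so ||u'||_L² = 2*sqrt(30)*π^(5/2)/15.
Ratio ||u||_L² / ||u'||_L² = sqrt(14)*π/14.
Sharp Poincaré constant on H^1_0(0, π) is C_P = L/π = 1, achieved by sin(x).
A polynomial bump cannot attain the sharp Poincaré constant (only the first sine eigenfunction does), so the ratio is strictly less than C_P, consistent with ||u||_L² ≤ C_P ||u'||_L².


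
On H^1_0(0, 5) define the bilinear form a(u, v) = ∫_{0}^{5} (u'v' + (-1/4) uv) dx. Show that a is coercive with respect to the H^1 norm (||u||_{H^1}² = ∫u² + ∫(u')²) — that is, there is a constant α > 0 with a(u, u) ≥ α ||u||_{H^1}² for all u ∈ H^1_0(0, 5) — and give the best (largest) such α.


α = (-25/4 + π^2)/(π^2 + 25)

Coercivity of a(·,·) on H^1_0(0, 5) means a(u, u) ≥ α ||u||_{H^1}² for every u ∈ H^1_0.
The interval has length L = 5, and Poincaré/coercivity depend only on L. Here a(u, u) = ∫(u')² + (-1/4)·∫u².
Here c = -1/4 < 0 with |c| < (π/L)² = π^2/25, so coercivity still holds. The condition a(u,u) ≥ α||u||_{H^1}² reads (1−α)∫(u')² ≥ (α−c)∫u². Any admissible α is ≤ 1 (rapidly oscillating u have ∫u²/∫(u')² → 0), and α = 1 would force 0 ≥ (1−c)∫u², impossible since c < 1; so 1−α > 0. By the sharp Poincaré inequality on H^1_0 of an interval of length L, ∫(u')² ≥ (π/L)²∫u² with equality for the first sine mode sin(π(x−x₀)/L) (x₀ the left endpoint), so the inequality holds for all u iff (1−α)(π/L)² ≥ α − c, i.e. α ≤ ((π/L)² + c)/((π/L)² + 1) = (1 + c(L/π)²)/(1 + (L/π)²). (Direct route, valid since c ≤ 0: Poincaré gives c∫u² ≥ c(L/π)²∫(u')², so a(u,u) ≥ (1 + c(L/π)²)∫(u')², while ||u||_{H^1}² ≤ (1 + (L/π)²)∫(u')²; dividing yields the same α.) With (π/L)² = π^2/25 and c = -1/4, the largest admissible constant is α = ((π/L)² + c)/((π/L)² + 1).
Simplifying, α = (-25/4 + π^2)/(π^2 + 25).


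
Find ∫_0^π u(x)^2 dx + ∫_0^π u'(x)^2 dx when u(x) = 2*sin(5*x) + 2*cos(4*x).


||u||_{H^1(0,π)}^2 = 1360/9 + 86*π

u'(x) = -8*sin(4*x) + 10*cos(5*x).
Expand u² and (u')² and integrate term by term on (0, π), using: for integers n ≥ 1, ∫_0^π sin²(nx) dx = ∫_0^π cos²(nx) dx = π/2; for n ≠ n', ∫_0^π sin(nx)sin(n'x) dx = ∫_0^π cos(nx)cos(n'x) dx = 0; and by product-to-sum, ∫_0^π sin(nx)cos(n'x) dx = ½∫_0^π [sin((n+n')x) + sin((n−n')x)] dx, which is 0 when n+n' is even and 2n/(n²−n'²) when n+n' is odd (it need not vanish on (0, π)).
  u² squared terms: (2)²·∫cos(4x)² dx = 4·π/2 = 2*π;  (2)²·∫sin(5x)² dx = 4·π/2 = 2*π.
  u² cross terms: 2·(2)·(2)·∫cos(4x)·sin(5x) dx = 8·(10/9) = 80/9.
  So ∫_0^π u² dx = 2*π + 2*π + 80/9 = 80/9 + 4*π.
  (u')² squared terms: (-8)²·∫sin(4x)² dx = 64·π/2 = 32*π;  (10)²·∫cos(5x)² dx = 100·π/2 = 50*π.
  (u')² cross terms: 2·(-8)·(10)·∫sin(4x)·cos(5x) dx = -160·(-8/9) = 1280/9.
  So ∫_0^π (u')² dx = 32*π + 50*π + 1280/9 = 1280/9 + 82*π.
||u||_{H^1}^2 = (80/9 + 4*π) + (1280/9 + 82*π) = 1360/9 + 86*π.


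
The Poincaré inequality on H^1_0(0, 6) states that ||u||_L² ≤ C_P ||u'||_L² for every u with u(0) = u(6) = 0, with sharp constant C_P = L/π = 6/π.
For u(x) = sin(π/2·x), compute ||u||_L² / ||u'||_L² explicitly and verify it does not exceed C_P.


||u||_L² / ||u'||_L² = 2/π < C_P = 6/π.

u(x) = sin(π/2·x), so u'(x) = π*cos(π*x/2)/2.
Writing u(x) = A·sin(kπx/L) with A = 1 and k = 3, use ∫_0^L sin²(kπx/L) dx = L/2 and ∫_0^L cos²(kπx/L) dx = L/2.
u² = 1·sin²(π/2·x) and (u')² = π^2/4·cos²(π/2·x), and each of sin², cos² integrates to L/2 = 3 over (0, 6).
∫_0^6 u² dx = 3, so ||u||_L² = sqrt(3).
∫_0^6 (u')² dx = 3*π^2/4, so ||u'||_L² = sqrt(3)*π/2.
Ratio ||u||_L² / ||u'||_L² = 2/π.
Sharp Poincaré constant on H^1_0(0, 6) is C_P = L/π = 6/π, achieved by sin(π/6·x).
This is the k = 3 harmonic; the ratio L/(kπ) is strictly less than C_P = L/π, consistent with the sharp inequality ||u||_L² ≤ C_P ||u'||_L².


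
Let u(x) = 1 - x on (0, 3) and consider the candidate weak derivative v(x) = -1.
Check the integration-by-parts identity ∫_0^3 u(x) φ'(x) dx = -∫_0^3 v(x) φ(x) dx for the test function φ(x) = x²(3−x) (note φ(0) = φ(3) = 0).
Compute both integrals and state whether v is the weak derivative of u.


LHS = 27/4, RHS = 27/4. Yes, v = u' weakly.

u(x) = 1 - x, classical derivative u'(x) = -1.
φ(x) = x²(3−x), so φ'(x) = 3*x*(2 - x).
Note φ(0) = φ(3) = 0, so the boundary term u·φ vanishes.
LHS = ∫_0^3 u(x) φ'(x) dx = ∫_0^3 (3*x^3 - 9*x^2 + 6*x) dx. Term by term:
  ∫_0^3 3*x^3 dx = 243/4;  ∫_0^3 -9*x^2 dx = -81;  ∫_0^3 6*x dx = 27.
Sum: 243/4 − 81 + 27 = 27/4.
So LHS = 27/4.
∫_0^3 v(x) φ(x) dx = ∫_0^3 (x^3 - 3*x^2) dx. Term by term:
  ∫_0^3 x^3 dx = 81/4;  ∫_0^3 -3*x^2 dx = -27.
Sum: 81/4 − 27 = -27/4.
So RHS = -∫_0^3 v(x) φ(x) dx = 27/4.
LHS = RHS, so the identity holds for this test φ.
Moreover u is smooth here and v(x) = u'(x) = -1 pointwise, so the identity holds for every test function. Hence v is the weak derivative of u.


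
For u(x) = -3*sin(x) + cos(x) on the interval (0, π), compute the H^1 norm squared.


||u||_{H^1(0,π)}^2 = 10*π

u'(x) = -sin(x) - 3*cos(x).
Expand u² and (u')² and integrate term by term on (0, π), using: for integers n ≥ 1, ∫_0^π sin²(nx) dx = ∫_0^π cos²(nx) dx = π/2; for n ≠ n', ∫_0^π sin(nx)sin(n'x) dx = ∫_0^π cos(nx)cos(n'x) dx = 0; and by product-to-sum, ∫_0^π sin(nx)cos(n'x) dx = ½∫_0^π [sin((n+n')x) + sin((n−n')x)] dx, which is 0 when n+n' is even and 2n/(n²−n'²) when n+n' is odd (it need not vanish on (0, π)).
  u² squared terms: (-3)²·∫sin(x)² dx = 9·π/2 = 9*π/2;  (1)²·∫cos(x)² dx = 1·π/2 = π/2.
  u² cross terms: 2·(-3)·(1)·∫sin(x)·cos(x) dx = -6·(0) = 0.
  So ∫_0^π u² dx = 9*π/2 + π/2 + 0 = 5*π.
  (u')² squared terms: (-1)²·∫sin(x)² dx = 1·π/2 = π/2;  (-3)²·∫cos(x)² dx = 9·π/2 = 9*π/2.
  (u')² cross terms: 2·(-1)·(-3)·∫sin(x)·cos(x) dx = 6·(0) = 0.
  So ∫_0^π (u')² dx = π/2 + 9*π/2 + 0 = 5*π.
||u||_{H^1}^2 = (5*π) + (5*π) = 10*π.


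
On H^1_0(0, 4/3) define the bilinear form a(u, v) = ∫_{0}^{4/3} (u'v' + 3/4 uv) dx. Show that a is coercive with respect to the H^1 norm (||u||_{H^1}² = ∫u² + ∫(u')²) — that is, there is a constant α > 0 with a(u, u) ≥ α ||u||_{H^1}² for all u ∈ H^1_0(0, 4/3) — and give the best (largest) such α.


α = 3*(4 + 3*π^2)/(16 + 9*π^2)

Coercivity of a(·,·) on H^1_0(0, 4/3) means a(u, u) ≥ α ||u||_{H^1}² for every u ∈ H^1_0.
The interval has length L = 4/3, and Poincaré/coercivity depend only on L. Here a(u, u) = ∫(u')² + (3/4)·∫u².
Here 0 < c = 3/4 < 1. The condition a(u,u) ≥ α||u||_{H^1}² reads (1−α)∫(u')² ≥ (α−c)∫u². Any admissible α is ≤ 1 (rapidly oscillating u have ∫u²/∫(u')² → 0), and α = 1 would force 0 ≥ (1−c)∫u², impossible since c < 1; so 1−α > 0. By the sharp Poincaré inequality on H^1_0 of an interval of length L, ∫(u')² ≥ (π/L)²∫u² with equality for the first sine mode sin(π(x−x₀)/L) (x₀ the left endpoint), so the inequality holds for all u iff (1−α)(π/L)² ≥ α − c, i.e. α ≤ ((π/L)² + c)/((π/L)² + 1) = (1 + c(L/π)²)/(1 + (L/π)²). With (π/L)² = 9*π^2/16 and c = 3/4, the largest admissible constant is α = ((π/L)² + c)/((π/L)² + 1).
Simplifying, α = 3*(4 + 3*π^2)/(16 + 9*π^2).


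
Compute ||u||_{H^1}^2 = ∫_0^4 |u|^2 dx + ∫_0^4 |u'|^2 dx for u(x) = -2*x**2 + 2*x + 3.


||u||_{H^1}^2 = 7468/15

The H^1 norm (squared) on an interval (0, L) is
  ||u||_{H^1}^2 = ∫_0^L u(x)^2 dx + ∫_0^L u'(x)^2 dx.
Compute u'(x) = 2 - 4*x.
Then u(x)^2 = 4*x**4 - 8*x**3 - 8*x**2 + 12*x + 9 and u'(x)^2 = 16*x**2 - 16*x + 4.
Integrate each monomial from 0 to 4 using ∫_0^4 c·x^n dx = c·4^(n+1)/(n+1):
  ∫_0^4 u(x)^2 dx = ∫_0^4 (4*x^4 - 8*x^3 - 8*x^2 + 12*x + 9) dx. Term by term:
    ∫_0^4 4*x^4 dx = 4096/5;  ∫_0^4 -8*x^3 dx = -512;  ∫_0^4 -8*x^2 dx = -512/3;
    ∫_0^4 12*x dx = 96;  ∫_0^4 9 dx = 36.
  Sum: 4096/5 − 512 − 512/3 + 96 + 36 = 4028/15.
  ∫_0^4 u'(x)^2 dx = ∫_0^4 (16*x^2 - 16*x + 4) dx. Term by term:
    ∫_0^4 16*x^2 dx = 1024/3;  ∫_0^4 -16*x dx = -128;  ∫_0^4 4 dx = 16.
  Sum: 1024/3 − 128 + 16 = 688/3.
Adding: ||u||_{H^1}^2 = 4028/15 + 688/3 = 7468/15.


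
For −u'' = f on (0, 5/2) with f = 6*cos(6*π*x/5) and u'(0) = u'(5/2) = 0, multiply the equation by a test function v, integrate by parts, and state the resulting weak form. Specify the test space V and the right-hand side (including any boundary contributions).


V = H^1(0, 5/2) (no boundary constraint on v; u is determined up to an additive constant); weak form: ∫_0^5/2 u'v' dx = ∫_0^5/2 (6*cos(6*π*x/5)) v dx for all v ∈ V.

Multiply both sides by a test function v and integrate from 0 to 5/2:
  ∫_0^5/2 −u''(x) v(x) dx = ∫_0^5/2 f(x) v(x) dx.
Integrate the LHS by parts once:
  ∫_0^5/2 −u'' v dx = −[u'(x) v(x)]_0^5/2 + ∫_0^5/2 u'(x) v'(x) dx.
Thus ∫_0^5/2 u'(x) v'(x) dx = ∫_0^5/2 f(x) v(x) dx + [u'(x) v(x)]_0^5/2.
Choose V so that boundary terms are either known or forced to vanish.
u has homogeneous Neumann: u'(0) = u'(5/2) = 0. So [u' v]_0^5/2 = 0·v(5/2) − 0·v(0) = 0 for any v; take V = H^1(0, 5/2).
Weak formulation: find u (satisfying any essential BC) such that ∫_0^5/2 u'(x) v'(x) dx = ∫_0^5/2 f v dx for all v ∈ V (homogeneous Neumann, so boundary terms vanish).
Substituting f(x) = 6*cos(6*π*x/5), the right-hand side is ∫_0^5/2 (6*cos(6*π*x/5)) v dx.
Compatibility check (pure Neumann): taking v ≡ 1 ∈ V gives 0 = ∫_0^5/2 f dx + (0) − (0), i.e. ∫_0^5/2 f dx must equal u'(0) − u'(5/2) = 0. Indeed ∫_0^5/2 (6*cos(6*π*x/5)) dx = 0, so the data are compatible. The solution is then unique only up to an additive constant (fix it e.g. by requiring ∫_0^5/2 u dx = 0).


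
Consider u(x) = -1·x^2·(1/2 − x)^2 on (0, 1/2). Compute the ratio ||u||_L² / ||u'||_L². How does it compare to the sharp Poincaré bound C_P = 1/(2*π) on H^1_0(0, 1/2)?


||u||_L² / ||u'||_L² = sqrt(3)/12 < C_P = 1/(2*π).

u(x) = -1·x^2·(1/2 − x)^2, so u'(x) = x*(-8*x^2 + 6*x - 1)/2.
u(x) = -1·x^2·(1/2 − x)^2 vanishes at x = 0 and x = 1/2, so u ∈ H^1_0(0, 1/2). Differentiate via the product rule and integrate the resulting polynomials term by term.
  ∫_0^1/2 u² dx = ∫_0^1/2 (x^8 - 2*x^7 + 3*x^6/2 - x^5/2 + x^4/16) dx. Term by term:
    ∫_0^1/2 x^8 dx = 1/4608;  ∫_0^1/2 -2*x^7 dx = -1/1024;  ∫_0^1/2 3*x^6/2 dx = 3/1792;
    ∫_0^1/2 -x^5/2 dx = -1/768;  ∫_0^1/2 x^4/16 dx = 1/2560.
  Sum: 1/4608 − 1/1024 + 3/1792 − 1/768 + 1/2560 = 1/322560.
  ∫_0^1/2 (u')² dx = ∫_0^1/2 (16*x^6 - 24*x^5 + 13*x^4 - 3*x^3 + x^2/4) dx. Term by term:
    ∫_0^1/2 16*x^6 dx = 1/56;  ∫_0^1/2 -24*x^5 dx = -1/16;  ∫_0^1/2 13*x^4 dx = 13/160;
    ∫_0^1/2 -3*x^3 dx = -3/64;  ∫_0^1/2 x^2/4 dx = 1/96.
  Sum: 1/56 − 1/16 + 13/160 − 3/64 + 1/96 = 1/6720.
∫_0^1/2 u² dx = 1/322560, so ||u||_L² = sqrt(35)/3360.
∫_0^1/2 (u')² dx = 1/6720, so ||u'||_L² = sqrt(105)/840.
Ratio ||u||_L² / ||u'||_L² = sqrt(3)/12.
Sharp Poincaré constant on H^1_0(0, 1/2) is C_P = L/π = 1/(2*π), achieved by sin(2*π·x).
A polynomial bump cannot attain the sharp Poincaré constant (only the first sine eigenfunction does), so the ratio is strictly less than C_P, consistent with ||u||_L² ≤ C_P ||u'||_L².


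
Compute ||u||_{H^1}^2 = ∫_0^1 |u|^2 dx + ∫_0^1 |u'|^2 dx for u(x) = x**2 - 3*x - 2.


||u||_{H^1}^2 = 147/10

The H^1 norm (squared) on an interval (0, L) is
  ||u||_{H^1}^2 = ∫_0^L u(x)^2 dx + ∫_0^L u'(x)^2 dx.
Compute u'(x) = 2*x - 3.
Then u(x)^2 = x**4 - 6*x**3 + 5*x**2 + 12*x + 4 and u'(x)^2 = 4*x**2 - 12*x + 9.
Integrate each monomial from 0 to 1 using ∫_0^1 c·x^n dx = c·1^(n+1)/(n+1):
  ∫_0^1 u(x)^2 dx = ∫_0^1 (x^4 - 6*x^3 + 5*x^2 + 12*x + 4) dx. Term by term:
    ∫_0^1 x^4 dx = 1/5;  ∫_0^1 -6*x^3 dx = -3/2;  ∫_0^1 5*x^2 dx = 5/3;
    ∫_0^1 12*x dx = 6;  ∫_0^1 4 dx = 4.
  Sum: 1/5 − 3/2 + 5/3 + 6 + 4 = 311/30.
  ∫_0^1 u'(x)^2 dx = ∫_0^1 (4*x^2 - 12*x + 9) dx. Term by term:
    ∫_0^1 4*x^2 dx = 4/3;  ∫_0^1 -12*x dx = -6;  ∫_0^1 9 dx = 9.
  Sum: 4/3 − 6 + 9 = 13/3.
Adding: ||u||_{H^1}^2 = 311/30 + 13/3 = 147/10.


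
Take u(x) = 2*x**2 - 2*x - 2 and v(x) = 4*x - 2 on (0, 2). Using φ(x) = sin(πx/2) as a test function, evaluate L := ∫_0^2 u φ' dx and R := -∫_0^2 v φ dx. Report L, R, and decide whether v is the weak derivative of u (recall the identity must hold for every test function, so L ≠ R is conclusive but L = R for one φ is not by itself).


LHS = -8/π, RHS = -8/π. Yes, v = u' weakly.

u(x) = 2*x**2 - 2*x - 2, classical derivative u'(x) = 4*x - 2.
φ(x) = sin(πx/2), so φ'(x) = π*cos(π*x/2)/2.
Note φ(0) = φ(2) = 0, so the boundary term u·φ vanishes.
LHS = ∫_0^2 u(x) φ'(x) dx = ∫_0^2 (π*x^2*cos(π*x/2) - π*x*cos(π*x/2) - π*cos(π*x/2)) dx. Term by term:
  ∫_0^2 -π*cos(π*x/2) dx = 0;  ∫_0^2 π*x^2*cos(π*x/2) dx = -16/π;  ∫_0^2 -π*x*cos(π*x/2) dx = 8/π.
Sum: 0 − 16/π + 8/π = -8/π.
So LHS = -8/π.
∫_0^2 v(x) φ(x) dx = ∫_0^2 (4*x*sin(π*x/2) - 2*sin(π*x/2)) dx. Term by term:
  ∫_0^2 -2*sin(π*x/2) dx = -8/π;  ∫_0^2 4*x*sin(π*x/2) dx = 16/π.
Sum: -8/π + 16/π = 8/π.
So RHS = -∫_0^2 v(x) φ(x) dx = -8/π.
LHS = RHS, so the identity holds for this test φ.
Moreover u is smooth here and v(x) = u'(x) = 4*x - 2 pointwise, so the identity holds for every test function. Hence v is the weak derivative of u.


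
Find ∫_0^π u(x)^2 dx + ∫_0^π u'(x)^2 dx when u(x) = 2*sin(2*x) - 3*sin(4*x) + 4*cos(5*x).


||u||_{H^1(0,π)}^2 = 3328/7 + 589*π/2

u'(x) = -20*sin(5*x) + 4*cos(2*x) - 12*cos(4*x).
Expand u² and (u')² and integrate term by term on (0, π), using: for integers n ≥ 1, ∫_0^π sin²(nx) dx = ∫_0^π cos²(nx) dx = π/2; for n ≠ n', ∫_0^π sin(nx)sin(n'x) dx = ∫_0^π cos(nx)cos(n'x) dx = 0; and by product-to-sum, ∫_0^π sin(nx)cos(n'x) dx = ½∫_0^π [sin((n+n')x) + sin((n−n')x)] dx, which is 0 when n+n' is even and 2n/(n²−n'²) when n+n' is odd (it need not vanish on (0, π)).
  u² squared terms: (-3)²·∫sin(4x)² dx = 9·π/2 = 9*π/2;  (2)²·∫sin(2x)² dx = 4·π/2 = 2*π;  (4)²·∫cos(5x)² dx = 16·π/2 = 8*π.
  u² cross terms: 2·(-3)·(2)·∫sin(4x)·sin(2x) dx = -12·(0) = 0;  2·(-3)·(4)·∫sin(4x)·cos(5x) dx = -24·(-8/9) = 64/3;  2·(2)·(4)·∫sin(2x)·cos(5x) dx = 16·(-4/21) = -64/21.
  So ∫_0^π u² dx = 9*π/2 + 2*π + 8*π + 0 + 64/3 − 64/21 = 128/7 + 29*π/2.
  (u')² squared terms: (-20)²·∫sin(5x)² dx = 400·π/2 = 200*π;  (-12)²·∫cos(4x)² dx = 144·π/2 = 72*π;  (4)²·∫cos(2x)² dx = 16·π/2 = 8*π.
  (u')² cross terms: 2·(-20)·(-12)·∫sin(5x)·cos(4x) dx = 480·(10/9) = 1600/3;  2·(-20)·(4)·∫sin(5x)·cos(2x) dx = -160·(10/21) = -1600/21;  2·(-12)·(4)·∫cos(4x)·cos(2x) dx = -96·(0) = 0.
  So ∫_0^π (u')² dx = 200*π + 72*π + 8*π + 1600/3 − 1600/21 + 0 = 3200/7 + 280*π.
||u||_{H^1}^2 = (128/7 + 29*π/2) + (3200/7 + 280*π) = 3328/7 + 589*π/2.


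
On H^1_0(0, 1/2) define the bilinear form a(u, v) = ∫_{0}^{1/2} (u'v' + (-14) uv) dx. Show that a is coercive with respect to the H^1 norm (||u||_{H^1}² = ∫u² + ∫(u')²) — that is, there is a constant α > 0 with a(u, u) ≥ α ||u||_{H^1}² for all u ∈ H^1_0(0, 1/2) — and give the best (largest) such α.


α = 2*(-7 + 2*π^2)/(1 + 4*π^2)

Coercivity of a(·,·) on H^1_0(0, 1/2) means a(u, u) ≥ α ||u||_{H^1}² for every u ∈ H^1_0.
The interval has length L = 1/2, and Poincaré/coercivity depend only on L. Here a(u, u) = ∫(u')² + (-14)·∫u².
Here c = -14 < 0 with |c| < (π/L)² = 4*π^2, so coercivity still holds. The condition a(u,u) ≥ α||u||_{H^1}² reads (1−α)∫(u')² ≥ (α−c)∫u². Any admissible α is ≤ 1 (rapidly oscillating u have ∫u²/∫(u')² → 0), and α = 1 would force 0 ≥ (1−c)∫u², impossible since c < 1; so 1−α > 0. By the sharp Poincaré inequality on H^1_0 of an interval of length L, ∫(u')² ≥ (π/L)²∫u² with equality for the first sine mode sin(π(x−x₀)/L) (x₀ the left endpoint), so the inequality holds for all u iff (1−α)(π/L)² ≥ α − c, i.e. α ≤ ((π/L)² + c)/((π/L)² + 1) = (1 + c(L/π)²)/(1 + (L/π)²). (Direct route, valid since c ≤ 0: Poincaré gives c∫u² ≥ c(L/π)²∫(u')², so a(u,u) ≥ (1 + c(L/π)²)∫(u')², while ||u||_{H^1}² ≤ (1 + (L/π)²)∫(u')²; dividing yields the same α.) With (π/L)² = 4*π^2 and c = -14, the largest admissible constant is α = ((π/L)² + c)/((π/L)² + 1).
Simplifying, α = 2*(-7 + 2*π^2)/(1 + 4*π^2).


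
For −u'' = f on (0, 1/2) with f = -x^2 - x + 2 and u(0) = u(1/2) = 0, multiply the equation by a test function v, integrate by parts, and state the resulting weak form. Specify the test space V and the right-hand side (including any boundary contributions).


V = H^1_0(0, 1/2) (so v(0) = v(1/2) = 0); weak form: ∫_0^1/2 u'v' dx = ∫_0^1/2 (-x^2 - x + 2) v dx for all v ∈ V.

Multiply both sides by a test function v and integrate from 0 to 1/2:
  ∫_0^1/2 −u''(x) v(x) dx = ∫_0^1/2 f(x) v(x) dx.
Integrate the LHS by parts once:
  ∫_0^1/2 −u'' v dx = −[u'(x) v(x)]_0^1/2 + ∫_0^1/2 u'(x) v'(x) dx.
Thus ∫_0^1/2 u'(x) v'(x) dx = ∫_0^1/2 f(x) v(x) dx + [u'(x) v(x)]_0^1/2.
Choose V so that boundary terms are either known or forced to vanish.
u is Dirichlet: u(0) = u(1/2) = 0. Let V = H^1_0(0, 1/2); then v(0) = v(1/2) = 0, and [u' v]_0^1/2 = 0.
Weak formulation: find u (satisfying any essential BC) such that ∫_0^1/2 u'(x) v'(x) dx = ∫_0^1/2 f v dx for all v ∈ V.
Substituting f(x) = -x^2 - x + 2, the right-hand side is ∫_0^1/2 (-x^2 - x + 2) v dx.


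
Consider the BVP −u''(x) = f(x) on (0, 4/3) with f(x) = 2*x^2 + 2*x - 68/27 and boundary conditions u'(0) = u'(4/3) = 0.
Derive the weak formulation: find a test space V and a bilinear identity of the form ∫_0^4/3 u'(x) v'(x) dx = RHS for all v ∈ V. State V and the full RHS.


V = H^1(0, 4/3) (no boundary constraint on v; u is determined up to an additive constant); weak form: ∫_0^4/3 u'v' dx = ∫_0^4/3 (2*x^2 + 2*x - 68/27) v dx for all v ∈ V.

Multiply both sides by a test function v and integrate from 0 to 4/3:
  ∫_0^4/3 −u''(x) v(x) dx = ∫_0^4/3 f(x) v(x) dx.
Integrate the LHS by parts once:
  ∫_0^4/3 −u'' v dx = −[u'(x) v(x)]_0^4/3 + ∫_0^4/3 u'(x) v'(x) dx.
Thus ∫_0^4/3 u'(x) v'(x) dx = ∫_0^4/3 f(x) v(x) dx + [u'(x) v(x)]_0^4/3.
Choose V so that boundary terms are either known or forced to vanish.
u has homogeneous Neumann: u'(0) = u'(4/3) = 0. So [u' v]_0^4/3 = 0·v(4/3) − 0·v(0) = 0 for any v; take V = H^1(0, 4/3).
Weak formulation: find u (satisfying any essential BC) such that ∫_0^4/3 u'(x) v'(x) dx = ∫_0^4/3 f v dx for all v ∈ V (homogeneous Neumann, so boundary terms vanish).
Substituting f(x) = 2*x^2 + 2*x - 68/27, the right-hand side is ∫_0^4/3 (2*x^2 + 2*x - 68/27) v dx.
Compatibility check (pure Neumann): taking v ≡ 1 ∈ V gives 0 = ∫_0^4/3 f dx + (0) − (0), i.e. ∫_0^4/3 f dx must equal u'(0) − u'(4/3) = 0. Indeed ∫_0^4/3 (2*x^2 + 2*x - 68/27) dx = 0, so the data are compatible. The solution is then unique only up to an additive constant (fix it e.g. by requiring ∫_0^4/3 u dx = 0).


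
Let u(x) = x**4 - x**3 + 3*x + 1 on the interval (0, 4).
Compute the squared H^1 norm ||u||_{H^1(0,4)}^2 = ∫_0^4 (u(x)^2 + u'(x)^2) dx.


||u||_{H^1}^2 = 2682088/63

The H^1 norm (squared) on an interval (0, L) is
  ||u||_{H^1}^2 = ∫_0^L u(x)^2 dx + ∫_0^L u'(x)^2 dx.
Compute u'(x) = 4*x**3 - 3*x**2 + 3.
Then u(x)^2 = x**8 - 2*x**7 + x**6 + 6*x**5 - 4*x**4 - 2*x**3 + 9*x**2 + 6*x + 1 and u'(x)^2 = 16*x**6 - 24*x**5 + 9*x**4 + 24*x**3 - 18*x**2 + 9.
Integrate each monomial from 0 to 4 using ∫_0^4 c·x^n dx = c·4^(n+1)/(n+1):
  ∫_0^4 u(x)^2 dx = ∫_0^4 (x^8 - 2*x^7 + x^6 + 6*x^5 - 4*x^4 - 2*x^3 + 9*x^2 + 6*x + 1) dx. Term by term:
    ∫_0^4 x^8 dx = 262144/9;  ∫_0^4 -2*x^7 dx = -16384;  ∫_0^4 x^6 dx = 16384/7;
    ∫_0^4 6*x^5 dx = 4096;  ∫_0^4 -4*x^4 dx = -4096/5;  ∫_0^4 -2*x^3 dx = -128;
    ∫_0^4 9*x^2 dx = 192;  ∫_0^4 6*x dx = 48;  ∫_0^4 1 dx = 4.
  Sum: 262144/9 − 16384 + 16384/7 + 4096 − 4096/5 − 128 + 192 + 48 + 4 = 5820092/315.
  ∫_0^4 u'(x)^2 dx = ∫_0^4 (16*x^6 - 24*x^5 + 9*x^4 + 24*x^3 - 18*x^2 + 9) dx. Term by term:
    ∫_0^4 16*x^6 dx = 262144/7;  ∫_0^4 -24*x^5 dx = -16384;  ∫_0^4 9*x^4 dx = 9216/5;
    ∫_0^4 24*x^3 dx = 1536;  ∫_0^4 -18*x^2 dx = -384;  ∫_0^4 9 dx = 36.
  Sum: 262144/7 − 16384 + 9216/5 + 1536 − 384 + 36 = 843372/35.
Adding: ||u||_{H^1}^2 = 5820092/315 + 843372/35 = 2682088/63.


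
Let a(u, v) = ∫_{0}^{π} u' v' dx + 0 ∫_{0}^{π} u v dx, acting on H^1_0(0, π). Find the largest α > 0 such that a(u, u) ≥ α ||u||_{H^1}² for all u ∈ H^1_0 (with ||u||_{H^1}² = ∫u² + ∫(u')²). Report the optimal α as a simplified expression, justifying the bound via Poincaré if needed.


α = 1/2

Coercivity of a(·,·) on H^1_0(0, π) means a(u, u) ≥ α ||u||_{H^1}² for every u ∈ H^1_0.
The interval has length L = π, and Poincaré/coercivity depend only on L. Here a(u, u) = ∫(u')² + (0)·∫u².
Here c = 0, so a(u,u) = ∫(u')² alone. The condition a(u,u) ≥ α||u||_{H^1}² reads (1−α)∫(u')² ≥ (α−c)∫u². Any admissible α is ≤ 1 (rapidly oscillating u have ∫u²/∫(u')² → 0), and α = 1 would force 0 ≥ (1−c)∫u², impossible since c < 1; so 1−α > 0. By the sharp Poincaré inequality on H^1_0 of an interval of length L, ∫(u')² ≥ (π/L)²∫u² with equality for the first sine mode sin(π(x−x₀)/L) (x₀ the left endpoint), so the inequality holds for all u iff (1−α)(π/L)² ≥ α − c, i.e. α ≤ ((π/L)² + c)/((π/L)² + 1) = (1 + c(L/π)²)/(1 + (L/π)²). (Direct route, valid since c ≤ 0: Poincaré gives c∫u² ≥ c(L/π)²∫(u')², so a(u,u) ≥ (1 + c(L/π)²)∫(u')², while ||u||_{H^1}² ≤ (1 + (L/π)²)∫(u')²; dividing yields the same α.) With (π/L)² = 1 and c = 0, the largest admissible constant is α = ((π/L)² + c)/((π/L)² + 1).
Simplifying, α = 1/2.


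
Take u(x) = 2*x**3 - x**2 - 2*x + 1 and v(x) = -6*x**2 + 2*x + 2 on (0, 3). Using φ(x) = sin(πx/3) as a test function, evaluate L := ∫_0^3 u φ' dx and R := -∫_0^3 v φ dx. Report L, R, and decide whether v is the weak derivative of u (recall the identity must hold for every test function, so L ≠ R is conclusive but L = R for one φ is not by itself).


LHS = -132/π + 648/π^3, RHS = -648/π^3 + 132/π. No, v is not the weak derivative of u.

u(x) = 2*x**3 - x**2 - 2*x + 1, classical derivative u'(x) = 6*x**2 - 2*x - 2.
φ(x) = sin(πx/3), so φ'(x) = π*cos(π*x/3)/3.
Note φ(0) = φ(3) = 0, so the boundary term u·φ vanishes.
LHS = ∫_0^3 u(x) φ'(x) dx = ∫_0^3 (2*π*x^3*cos(π*x/3)/3 - π*x^2*cos(π*x/3)/3 - 2*π*x*cos(π*x/3)/3 + π*cos(π*x/3)/3) dx. Term by term:
  ∫_0^3 π*cos(π*x/3)/3 dx = 0;  ∫_0^3 -2*π*x*cos(π*x/3)/3 dx = 12/π;  ∫_0^3 -π*x^2*cos(π*x/3)/3 dx = 18/π;
  ∫_0^3 2*π*x^3*cos(π*x/3)/3 dx = -162/π + 648/π^3.
Sum: 0 + 12/π + 18/π + -162/π + 648/π^3 = -132/π + 648/π^3.
So LHS = -132/π + 648/π^3.
∫_0^3 v(x) φ(x) dx = ∫_0^3 (-6*x^2*sin(π*x/3) + 2*x*sin(π*x/3) + 2*sin(π*x/3)) dx. Term by term:
  ∫_0^3 2*sin(π*x/3) dx = 12/π;  ∫_0^3 -6*x^2*sin(π*x/3) dx = -162/π + 648/π^3;  ∫_0^3 2*x*sin(π*x/3) dx = 18/π.
Sum: 12/π + -162/π + 648/π^3 + 18/π = -132/π + 648/π^3.
So RHS = -∫_0^3 v(x) φ(x) dx = -648/π^3 + 132/π.
LHS − RHS = -264/π + 1296/π^3 ≠ 0, so the identity fails.
(For a valid weak derivative the identity must hold for EVERY test function, in particular this one. The failure shows v is NOT the weak derivative of u.)
Correct weak derivative would be u'(x) = 6*x**2 - 2*x - 2.


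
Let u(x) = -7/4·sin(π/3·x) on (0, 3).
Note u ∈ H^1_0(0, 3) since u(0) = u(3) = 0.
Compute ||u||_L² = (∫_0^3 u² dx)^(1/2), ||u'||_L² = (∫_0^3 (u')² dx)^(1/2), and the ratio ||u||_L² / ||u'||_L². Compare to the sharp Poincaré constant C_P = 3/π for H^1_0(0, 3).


||u||_L² / ||u'||_L² = 3/π = C_P.

u(x) = -7/4·sin(π/3·x), so u'(x) = -7*π*cos(π*x/3)/12.
Writing u(x) = A·sin(kπx/L) with A = -7/4 and k = 1, use ∫_0^L sin²(kπx/L) dx = L/2 and ∫_0^L cos²(kπx/L) dx = L/2.
u² = 49/16·sin²(π/3·x) and (u')² = 49*π^2/144·cos²(π/3·x), and each of sin², cos² integrates to L/2 = 3/2 over (0, 3).
∫_0^3 u² dx = 147/32, so ||u||_L² = 7*sqrt(6)/8.
∫_0^3 (u')² dx = 49*π^2/96, so ||u'||_L² = 7*sqrt(6)*π/24.
Ratio ||u||_L² / ||u'||_L² = 3/π.
Sharp Poincaré constant on H^1_0(0, 3) is C_P = L/π = 3/π, achieved by sin(π/3·x).
This is the k = 1 eigenfunction (up to amplitude), so the ratio equals the sharp Poincaré constant exactly.


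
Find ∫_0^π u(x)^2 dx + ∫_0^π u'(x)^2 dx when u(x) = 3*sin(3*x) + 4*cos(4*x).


||u||_{H^1(0,π)}^2 = -2448/7 + 181*π

u'(x) = -16*sin(4*x) + 9*cos(3*x).
Expand u² and (u')² and integrate term by term on (0, π), using: for integers n ≥ 1, ∫_0^π sin²(nx) dx = ∫_0^π cos²(nx) dx = π/2; for n ≠ n', ∫_0^π sin(nx)sin(n'x) dx = ∫_0^π cos(nx)cos(n'x) dx = 0; and by product-to-sum, ∫_0^π sin(nx)cos(n'x) dx = ½∫_0^π [sin((n+n')x) + sin((n−n')x)] dx, which is 0 when n+n' is even and 2n/(n²−n'²) when n+n' is odd (it need not vanish on (0, π)).
  u² squared terms: (3)²·∫sin(3x)² dx = 9·π/2 = 9*π/2;  (4)²·∫cos(4x)² dx = 16·π/2 = 8*π.
  u² cross terms: 2·(3)·(4)·∫sin(3x)·cos(4x) dx = 24·(-6/7) = -144/7.
  So ∫_0^π u² dx = 9*π/2 + 8*π − 144/7 = -144/7 + 25*π/2.
  (u')² squared terms: (-16)²·∫sin(4x)² dx = 256·π/2 = 128*π;  (9)²·∫cos(3x)² dx = 81·π/2 = 81*π/2.
  (u')² cross terms: 2·(-16)·(9)·∫sin(4x)·cos(3x) dx = -288·(8/7) = -2304/7.
  So ∫_0^π (u')² dx = 128*π + 81*π/2 − 2304/7 = -2304/7 + 337*π/2.
||u||_{H^1}^2 = (-144/7 + 25*π/2) + (-2304/7 + 337*π/2) = -2448/7 + 181*π.


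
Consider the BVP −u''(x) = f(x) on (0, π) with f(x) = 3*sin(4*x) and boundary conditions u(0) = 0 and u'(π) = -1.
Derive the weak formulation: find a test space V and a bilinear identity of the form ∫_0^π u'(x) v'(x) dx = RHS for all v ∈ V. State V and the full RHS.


V = {v ∈ H^1(0, π) : v(0) = 0} (test functions vanish at x = 0 where u is specified); weak form: ∫_0^π u'v' dx = ∫_0^π (3*sin(4*x)) v dx − v(π) for all v ∈ V.

Multiply both sides by a test function v and integrate from 0 to π:
  ∫_0^π −u''(x) v(x) dx = ∫_0^π f(x) v(x) dx.
Integrate the LHS by parts once:
  ∫_0^π −u'' v dx = −[u'(x) v(x)]_0^π + ∫_0^π u'(x) v'(x) dx.
Thus ∫_0^π u'(x) v'(x) dx = ∫_0^π f(x) v(x) dx + [u'(x) v(x)]_0^π.
Choose V so that boundary terms are either known or forced to vanish.
Mixed BC: u(0) = 0 (Dirichlet) and u'(π) = -1 (Neumann). Define V = {v ∈ H^1(0, π) : v(0) = 0}. Then [u' v]_0^π = u'(π)·v(π) − u'(0)·0 = − v(π).
Weak formulation: find u (satisfying any essential BC) such that ∫_0^π u'(x) v'(x) dx = ∫_0^π f v dx − v(π) for all v ∈ V (Dirichlet at 0 absorbed into V; Neumann datum at x = π contributes the boundary term).
Substituting f(x) = 3*sin(4*x), the right-hand side is ∫_0^π (3*sin(4*x)) v dx − v(π).
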